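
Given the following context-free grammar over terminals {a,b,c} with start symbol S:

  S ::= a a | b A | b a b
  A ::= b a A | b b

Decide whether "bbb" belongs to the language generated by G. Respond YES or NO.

CNF form of G:
  S -> T0 A | T0 X3 | T1 T1
  A -> T0 T0 | T0 X2
  T0 -> b
  T1 -> a
  X2 -> T1 A
  X3 -> T1 T0

Fill CYK table bottom-up:
  cell(0,0) b: {T0}  orig:{}
  cell(1,1) b: {T0}  orig:{}
  cell(2,2) b: {T0}  orig:{}
  cell(0,1) bb: {A}
  cell(1,2) bb: {A}
  cell(0,2) bbb: {S}

S ∈ T[0,2] ⇒ YES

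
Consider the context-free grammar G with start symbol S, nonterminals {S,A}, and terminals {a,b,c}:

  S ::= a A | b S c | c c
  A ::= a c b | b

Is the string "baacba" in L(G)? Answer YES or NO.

CNF form of G:
  S -> T0 A | T1 T1 | T2 X4
  A -> T0 X3 | b
  T0 -> a
  T1 -> c
  T2 -> b
  X3 -> T1 T2
  X4 -> S T1

CYK fill:
  T[0,0] 'b' = {A,T2}  orig:{A}
  T[1,1] 'a' = {T0}  orig:{}
  T[2,2] 'a' = {T0}  orig:{}
  T[3,3] 'c' = {T1}  orig:{}
  T[4,4] 'b' = {A,T2}  orig:{A}
  T[5,5] 'a' = {T0}  orig:{}
  T[0,1] 'ba' = ∅
  T[1,2] 'aa' = ∅
  T[2,3] 'ac' = ∅
  T[3,4] 'cb' = {X3}  orig:{}
  T[4,5] 'ba' = ∅
  T[0,2] 'baa' = ∅
  T[1,3] 'aac' = ∅
  T[2,4] 'acb' = {A}
  T[3,5] 'cba' = ∅
  T[0,3] 'baac' = ∅
  T[1,4] 'aacb' = {S}
  T[2,5] 'acba' = ∅
  T[0,4] 'baacb' = ∅
  T[1,5] 'aacba' = ∅
  T[0,5] 'baacba' = ∅

S ∉ T[0,5] ⇒ NO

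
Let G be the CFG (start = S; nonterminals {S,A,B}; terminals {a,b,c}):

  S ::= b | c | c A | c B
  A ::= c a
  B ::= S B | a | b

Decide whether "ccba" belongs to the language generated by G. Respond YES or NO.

Convert to CNF:
  S -> T0 A | T0 B | b | c
  A -> T0 T1
  B -> S B | a | b
  T0 -> c
  T1 -> a

CYK table (by increasing span):
  [0..0]={S,T0}  "c"  orig:{S}
  [1..1]={S,T0}  "c"  orig:{S}
  [2..2]={B,S}  "b"
  [3..3]={B,T1}  "a"  orig:{B}
  [0..1]=∅  "cc"
  [1..2]={B,S}  "cb"
  [2..3]={B}  "ba"
  [0..2]={B,S}  "ccb"
  [1..3]={B,S}  "cba"
  [0..3]={B,S}  "ccba"

S ∈ T[0,3] ⇒ YES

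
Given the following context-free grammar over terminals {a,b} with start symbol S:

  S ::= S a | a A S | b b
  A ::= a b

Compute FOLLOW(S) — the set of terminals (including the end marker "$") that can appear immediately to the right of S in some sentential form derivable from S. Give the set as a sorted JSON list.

FIRST sets, iterate to fixpoint:
round 1:
  A via A→a b: +{a}
  S via S→a A S: +{a}
  S via S→b b: +{b}
  FIRST(S)={a,b}  FIRST(A)={a}
round 2: — fixpoint
  FIRST(S)={a,b}  FIRST(A)={a}

FOLLOW iteration:
FOLLOW(S) := {$}
round 1:
  S→S a: FOLLOW(S) ⊇ FIRST(a) = {a}; new: +{a}
  S→a A S: FOLLOW(A) ⊇ FIRST(S) = {a,b}; new: +{a,b}
  FOLLOW(S)={$,a}  FOLLOW(A)={a,b}
round 2: (no change)
  FOLLOW(S)={$,a}  FOLLOW(A)={a,b}

FOLLOW(S) = ["$", "a"]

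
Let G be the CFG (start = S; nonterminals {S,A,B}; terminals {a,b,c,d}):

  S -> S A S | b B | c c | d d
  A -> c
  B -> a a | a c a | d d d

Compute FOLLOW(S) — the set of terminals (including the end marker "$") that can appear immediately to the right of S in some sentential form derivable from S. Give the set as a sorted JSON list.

FIRST iteration:
iter 1:
  A via A→c: +{c}
  B via B→a a: +{a}
  B via B→d d d: +{d}
  S via S→b B: +{b}
  S via S→c c: +{c}
  S via S→d d: +{d}
  FIRST[S]={b,c,d}  FIRST[A]={c}  FIRST[B]={a,d}
iter 2: (stable)
  FIRST[S]={b,c,d}  FIRST[A]={c}  FIRST[B]={a,d}

FOLLOW iteration:
initialize: $ ∈ FOLLOW(S)
round 1:
  S→S A S: FOLLOW(S) ⊇ FIRST(A) = {c}; new: +{c}
  S→S A S: FOLLOW(A) ⊇ FIRST(S) = {b,c,d}; new: +{b,c,d}
  S→b B: FOLLOW(B) ⊇ FOLLOW(S) ⊇ {$,c}; new: +{$,c}
  FOLLOW[S]={$,c}  FOLLOW[A]={b,c,d}  FOLLOW[B]={$,c}
round 2: (no change)
  FOLLOW[S]={$,c}  FOLLOW[A]={b,c,d}  FOLLOW[B]={$,c}

FOLLOW(S) = ["$", "c"]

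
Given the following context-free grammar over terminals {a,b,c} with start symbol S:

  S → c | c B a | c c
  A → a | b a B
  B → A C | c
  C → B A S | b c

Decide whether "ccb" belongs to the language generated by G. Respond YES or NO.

CNF form of G:
  S -> T2 T2 | T2 X5 | c
  A -> T0 X3 | a
  B -> A C | c
  C -> B X4 | T0 T2
  T0 -> b
  T1 -> a
  T2 -> c
  X3 -> T1 B
  X4 -> A S
  X5 -> B T1

CYK fill:
  T[0,0] 'c' = {B,S,T2}  orig:{B,S}
  T[1,1] 'c' = {B,S,T2}  orig:{B,S}
  T[2,2] 'b' = {T0}  orig:{}
  T[0,1] 'cc' = {S}
  T[1,2] 'cb' = ∅
  T[0,2] 'ccb' = ∅

S ∉ T[0,2] ⇒ NO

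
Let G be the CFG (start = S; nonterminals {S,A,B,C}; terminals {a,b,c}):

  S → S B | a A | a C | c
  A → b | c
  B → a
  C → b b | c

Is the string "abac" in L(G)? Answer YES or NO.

CNF form of G:
  S -> S B | T1 A | T1 C | c
  A -> b | c
  B -> a
  C -> T0 T0 | c
  T0 -> b
  T1 -> a

CYK fill:
  T[0,0] 'a' = {B,T1}  orig:{B}
  T[1,1] 'b' = {A,T0}  orig:{A}
  T[2,2] 'a' = {B,T1}  orig:{B}
  T[3,3] 'c' = {A,C,S}
  T[0,1] 'ab' = {S}
  T[1,2] 'ba' = ∅
  T[2,3] 'ac' = {S}
  T[0,2] 'aba' = {S}
  T[1,3] 'bac' = ∅
  T[0,3] 'abac' = ∅

S ∉ T[0,3] ⇒ NO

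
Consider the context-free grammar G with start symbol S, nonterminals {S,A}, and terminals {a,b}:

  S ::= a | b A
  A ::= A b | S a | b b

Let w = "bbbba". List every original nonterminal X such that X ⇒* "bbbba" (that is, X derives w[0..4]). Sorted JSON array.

Convert to CNF:
  S -> T0 A | a
  A -> A T0 | S T1 | T0 T0
  T0 -> b
  T1 -> a

Fill CYK table bottom-up (cells [i..j] with 0 ≤ i ≤ j ≤ 4 only):
  cell(0,0) b: {T0}  orig:{}
  cell(1,1) b: {T0}  orig:{}
  cell(2,2) b: {T0}  orig:{}
  cell(3,3) b: {T0}  orig:{}
  cell(4,4) a: {S,T1}  orig:{S}
  cell(0,1) bb: {A}
  cell(1,2) bb: {A}
  cell(2,3) bb: {A}
  cell(3,4) ba: ∅
  cell(0,2) bbb: {A,S}
  cell(1,3) bbb: {A,S}
  cell(2,4) bba: ∅
  cell(0,3) bbbb: {A,S}
  cell(1,4) bbba: {A}
  cell(0,4) bbbba: {A,S}

Original NTs in T[0,4] deriving "bbbba": ["A", "S"]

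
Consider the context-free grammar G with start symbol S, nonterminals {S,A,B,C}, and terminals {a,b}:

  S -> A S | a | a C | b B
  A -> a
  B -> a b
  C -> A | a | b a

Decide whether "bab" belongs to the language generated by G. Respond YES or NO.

Convert to CNF:
  S -> A S | T0 C | T1 B | a
  A -> a
  B -> T0 T1
  C -> T1 T0 | a
  T0 -> a
  T1 -> b

Fill CYK table bottom-up:
  [0..0]={T1}  "b"  orig:{}
  [1..1]={A,C,S,T0}  "a"  orig:{A,C,S}
  [2..2]={T1}  "b"  orig:{}
  [0..1]={C}  "ba"
  [1..2]={B}  "ab"
  [0..2]={S}  "bab"

S ∈ T[0,2] ⇒ YES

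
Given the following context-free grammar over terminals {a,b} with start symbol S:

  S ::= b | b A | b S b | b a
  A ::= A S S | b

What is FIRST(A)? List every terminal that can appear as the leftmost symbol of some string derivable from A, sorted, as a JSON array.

FIRST sets, iterate to fixpoint:
[1]
  A via A→b: +{b}
  S via S→b: +{b}
  S: {b}  A: {b}
[2] (stable)
  S: {b}  A: {b}

FIRST(A) = ["b"]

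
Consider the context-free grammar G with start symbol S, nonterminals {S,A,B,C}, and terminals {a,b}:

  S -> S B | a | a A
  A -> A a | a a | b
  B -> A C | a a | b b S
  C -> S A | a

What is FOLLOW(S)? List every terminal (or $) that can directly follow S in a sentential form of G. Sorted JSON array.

FIRST iteration:
[1]
  A via A→a a: +{a}
  A via A→b: +{b}
  B via B→A C: +{a,b}
  C via C→a: +{a}
  S via S→a: +{a}
  FIRST(S)={a}  FIRST(A)={a,b}  FIRST(B)={a,b}  FIRST(C)={a}
[2] done
  FIRST(S)={a}  FIRST(A)={a,b}  FIRST(B)={a,b}  FIRST(C)={a}

FOLLOW iteration:
FOLLOW(S) := {$}
pass 1:
  A→A a: FOLLOW(A) ⊇ FIRST(a) = {a}; new: +{a}
  C→S A: FOLLOW(S) ⊇ FIRST(A) = {a,b}; new: +{a,b}
  S→S B: FOLLOW(B) ⊇ FOLLOW(S) ⊇ {$,a,b}; new: +{$,a,b}
  S→a A: FOLLOW(A) ⊇ FOLLOW(S) ⊇ {$,a,b}; new: +{$,b}
  FOLLOW(S)={$,a,b}  FOLLOW(A)={$,a,b}  FOLLOW(B)={$,a,b}  FOLLOW(C)={}
pass 2:
  B→A C: FOLLOW(C) ⊇ FOLLOW(B) ⊇ {$,a,b}; new: +{$,a,b}
  FOLLOW(S)={$,a,b}  FOLLOW(A)={$,a,b}  FOLLOW(B)={$,a,b}  FOLLOW(C)={$,a,b}
pass 3: (no change)
  FOLLOW(S)={$,a,b}  FOLLOW(A)={$,a,b}  FOLLOW(B)={$,a,b}  FOLLOW(C)={$,a,b}

FOLLOW(S) = ["$", "a", "b"]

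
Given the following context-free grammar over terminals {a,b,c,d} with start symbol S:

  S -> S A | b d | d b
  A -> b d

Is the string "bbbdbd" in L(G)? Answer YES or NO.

CNF form of G:
  S -> S A | T0 T1 | T1 T0
  A -> T0 T1
  T0 -> b
  T1 -> d

Fill CYK table bottom-up:
  cell(0,0) b: {T0}  orig:{}
  cell(1,1) b: {T0}  orig:{}
  cell(2,2) b: {T0}  orig:{}
  cell(3,3) d: {T1}  orig:{}
  cell(4,4) b: {T0}  orig:{}
  cell(5,5) d: {T1}  orig:{}
  cell(0,1) bb: ∅
  cell(1,2) bb: ∅
  cell(2,3) bd: {A,S}
  cell(3,4) db: {S}
  cell(4,5) bd: {A,S}
  cell(0,2) bbb: ∅
  cell(1,3) bbd: ∅
  cell(2,4) bdb: ∅
  cell(3,5) dbd: ∅
  cell(0,3) bbbd: ∅
  cell(1,4) bbdb: ∅
  cell(2,5) bdbd: {S}
  cell(0,4) bbbdb: ∅
  cell(1,5) bbdbd: ∅
  cell(0,5) bbbdbd: ∅

S ∉ T[0,5] ⇒ NO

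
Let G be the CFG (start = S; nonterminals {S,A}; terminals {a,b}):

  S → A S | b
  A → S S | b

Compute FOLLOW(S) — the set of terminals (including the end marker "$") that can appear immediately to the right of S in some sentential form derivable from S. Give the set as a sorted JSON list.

Compute FIRST by fixpoint:
round 1:
  A via A→b: +{b}
  S via S→A S: +{b}
  S: {b}  A: {b}
round 2: (stable)
  S: {b}  A: {b}

FOLLOW sets:
seed FOLLOW(S) with $
[1]
  A→S S: FOLLOW(S) ⊇ FIRST(S) = {b}; new: +{b}
  S→A S: FOLLOW(A) ⊇ FIRST(S) = {b}; new: +{b}
  FOLLOW[S]={$,b}  FOLLOW[A]={b}
[2] (stable)
  FOLLOW[S]={$,b}  FOLLOW[A]={b}

FOLLOW(S) = ["$", "b"]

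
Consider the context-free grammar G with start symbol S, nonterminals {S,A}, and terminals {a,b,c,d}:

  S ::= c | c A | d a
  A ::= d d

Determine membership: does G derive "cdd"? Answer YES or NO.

CNF form of G:
  S -> T0 T2 | T1 A | c
  A -> T0 T0
  T0 -> d
  T1 -> c
  T2 -> a

Fill CYK table bottom-up:
  [0..0]={S,T1}  "c"  orig:{S}
  [1..1]={T0}  "d"  orig:{}
  [2..2]={T0}  "d"  orig:{}
  [0..1]=∅  "cd"
  [1..2]={A}  "dd"
  [0..2]={S}  "cdd"

S ∈ T[0,2] ⇒ YES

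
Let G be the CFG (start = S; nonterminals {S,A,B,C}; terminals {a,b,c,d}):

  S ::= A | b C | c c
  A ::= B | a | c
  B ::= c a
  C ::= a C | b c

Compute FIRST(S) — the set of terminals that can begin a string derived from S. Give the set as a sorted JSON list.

FIRST sets, iterate to fixpoint:
[1]
  A via A→a: +{a}
  A via A→c: +{c}
  B via B→c a: +{c}
  C via C→a C: +{a}
  C via C→b c: +{b}
  S via S→A: +{a,c}
  S via S→b C: +{b}
  FIRST(S)={a,b,c}  FIRST(A)={a,c}  FIRST(B)={c}  FIRST(C)={a,b}
[2] (stable)
  FIRST(S)={a,b,c}  FIRST(A)={a,c}  FIRST(B)={c}  FIRST(C)={a,b}

FIRST(S) = ["a", "b", "c"]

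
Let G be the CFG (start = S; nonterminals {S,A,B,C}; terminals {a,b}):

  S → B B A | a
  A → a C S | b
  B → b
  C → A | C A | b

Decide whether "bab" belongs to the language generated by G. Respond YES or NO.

CNF form of G:
  S -> B X3 | a
  A -> T0 X1 | b
  B -> b
  C -> C A | T0 X2 | b
  T0 -> a
  X1 -> C S
  X2 -> C S
  X3 -> B A

CYK table (by increasing span):
  [0..0]={A,B,C}  "b"
  [1..1]={S,T0}  "a"  orig:{S}
  [2..2]={A,B,C}  "b"
  [0..1]={X1,X2}  "ba"  orig:{}
  [1..2]=∅  "ab"
  [0..2]=∅  "bab"

S ∉ T[0,2] ⇒ NO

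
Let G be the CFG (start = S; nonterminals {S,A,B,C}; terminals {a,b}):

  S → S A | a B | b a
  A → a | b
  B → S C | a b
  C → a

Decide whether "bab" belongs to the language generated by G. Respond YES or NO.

CNF form of G:
  S -> S A | T0 B | T1 T0
  A -> a | b
  B -> S C | T0 T1
  C -> a
  T0 -> a
  T1 -> b

CYK table (by increasing span):
  [0..0]={A,T1}  "b"  orig:{A}
  [1..1]={A,C,T0}  "a"  orig:{A,C}
  [2..2]={A,T1}  "b"  orig:{A}
  [0..1]={S}  "ba"
  [1..2]={B}  "ab"
  [0..2]={S}  "bab"

S ∈ T[0,2] ⇒ YES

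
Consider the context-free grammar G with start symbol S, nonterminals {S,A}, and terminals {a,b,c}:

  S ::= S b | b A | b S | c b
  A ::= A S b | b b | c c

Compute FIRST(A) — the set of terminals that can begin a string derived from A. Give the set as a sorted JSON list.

FIRST iteration:
pass 1:
  A via A→b b: +{b}
  A via A→c c: +{c}
  S via S→b A: +{b}
  S via S→c b: +{c}
  FIRST(S)={b,c}  FIRST(A)={b,c}
pass 2: (stable)
  FIRST(S)={b,c}  FIRST(A)={b,c}

FIRST(A) = ["b", "c"]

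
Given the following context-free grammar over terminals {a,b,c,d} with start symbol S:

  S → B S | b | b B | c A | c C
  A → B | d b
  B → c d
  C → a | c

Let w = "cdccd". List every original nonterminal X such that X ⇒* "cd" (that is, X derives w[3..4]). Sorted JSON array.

Convert to CNF:
  S -> B S | T0 A | T0 C | T2 B | b
  A -> T0 T1 | T1 T2
  B -> T0 T1
  C -> a | c
  T0 -> c
  T1 -> d
  T2 -> b

CYK table (by increasing span) — only the sub-triangle for w[3..4]:
  [3..3]={C,T0}  "c"  orig:{C}
  [4..4]={T1}  "d"  orig:{}
  [3..4]={A,B}  "cd"

Original NTs in T[3,4] deriving "cd": ["A", "B"]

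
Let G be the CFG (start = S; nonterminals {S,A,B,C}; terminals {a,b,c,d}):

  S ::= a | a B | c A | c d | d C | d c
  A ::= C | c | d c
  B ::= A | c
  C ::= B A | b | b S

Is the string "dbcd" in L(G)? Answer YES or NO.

Convert to CNF:
  S -> T1 C | T1 T2 | T2 A | T2 T1 | T3 B | a
  A -> B A | T0 S | T1 T2 | b | c
  B -> B A | T0 S | T1 T2 | b | c
  C -> B A | T0 S | b
  T0 -> b
  T1 -> d
  T2 -> c
  T3 -> a

Fill CYK table bottom-up:
  cell(0,0) d: {T1}  orig:{}
  cell(1,1) b: {A,B,C,T0}  orig:{A,B,C}
  cell(2,2) c: {A,B,T2}  orig:{A,B}
  cell(3,3) d: {T1}  orig:{}
  cell(0,1) db: {S}
  cell(1,2) bc: {A,B,C}
  cell(2,3) cd: {S}
  cell(0,2) dbc: {S}
  cell(1,3) bcd: {A,B,C}
  cell(0,3) dbcd: {S}

S ∈ T[0,3] ⇒ YES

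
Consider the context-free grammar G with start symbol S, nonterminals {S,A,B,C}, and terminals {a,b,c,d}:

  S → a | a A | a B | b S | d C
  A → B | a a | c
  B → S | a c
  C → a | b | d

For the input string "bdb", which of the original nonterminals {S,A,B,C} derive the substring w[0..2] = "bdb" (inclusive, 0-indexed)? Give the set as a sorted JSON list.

Convert to CNF:
  S -> T0 A | T0 B | T2 S | T3 C | a
  A -> T0 A | T0 B | T0 T0 | T0 T1 | T2 S | T3 C | a | c
  B -> T0 A | T0 B | T0 T1 | T2 S | T3 C | a
  C -> a | b | d
  T0 -> a
  T1 -> c
  T2 -> b
  T3 -> d

CYK fill — only the sub-triangle for w[0..2]:
  [0..0]={C,T2}  "b"  orig:{C}
  [1..1]={C,T3}  "d"  orig:{C}
  [2..2]={C,T2}  "b"  orig:{C}
  [0..1]=∅  "bd"
  [1..2]={A,B,S}  "db"
  [0..2]={A,B,S}  "bdb"

Original NTs in T[0,2] deriving "bdb": ["A", "B", "S"]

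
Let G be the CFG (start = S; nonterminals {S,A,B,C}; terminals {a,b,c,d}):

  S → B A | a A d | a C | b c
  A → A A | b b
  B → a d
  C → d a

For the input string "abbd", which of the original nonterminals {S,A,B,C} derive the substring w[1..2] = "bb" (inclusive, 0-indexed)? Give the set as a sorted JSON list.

CNF form of G:
  S -> B A | T0 T3 | T1 C | T1 X4
  A -> A A | T0 T0
  B -> T1 T2
  C -> T2 T1
  T0 -> b
  T1 -> a
  T2 -> d
  T3 -> c
  X4 -> A T2

Fill CYK table bottom-up (cells [i..j] with 1 ≤ i ≤ j ≤ 2 only):
  T[1,1] 'b' = {T0}  orig:{}
  T[2,2] 'b' = {T0}  orig:{}
  T[1,2] 'bb' = {A}

Original NTs in T[1,2] deriving "bb": ["A"]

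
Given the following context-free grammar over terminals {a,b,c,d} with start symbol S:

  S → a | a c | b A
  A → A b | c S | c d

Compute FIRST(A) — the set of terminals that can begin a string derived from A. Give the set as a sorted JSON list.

Compute FIRST by fixpoint:
[1]
  A via A→c S: +{c}
  S via S→a: +{a}
  S via S→b A: +{b}
  S: {a,b}  A: {c}
[2] (stable)
  S: {a,b}  A: {c}

FIRST(A) = ["c"]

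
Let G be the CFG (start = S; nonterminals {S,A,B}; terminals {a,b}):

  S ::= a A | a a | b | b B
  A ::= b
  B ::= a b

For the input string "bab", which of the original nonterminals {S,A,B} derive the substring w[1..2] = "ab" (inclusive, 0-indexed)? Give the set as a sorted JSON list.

Convert to CNF:
  S -> T0 A | T0 T0 | T1 B | b
  A -> b
  B -> T0 T1
  T0 -> a
  T1 -> b

CYK fill, restricted to cells inside w[1..2]:
  T[1,1] 'a' = {T0}  orig:{}
  T[2,2] 'b' = {A,S,T1}  orig:{A,S}
  T[1,2] 'ab' = {B,S}

Original NTs in T[1,2] deriving "ab": ["B", "S"]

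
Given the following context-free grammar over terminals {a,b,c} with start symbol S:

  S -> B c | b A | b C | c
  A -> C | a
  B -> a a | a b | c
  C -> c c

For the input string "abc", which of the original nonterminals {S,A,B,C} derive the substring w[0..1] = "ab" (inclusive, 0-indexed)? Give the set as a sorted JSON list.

Convert to CNF:
  S -> B T0 | T2 A | T2 C | c
  A -> T0 T0 | a
  B -> T1 T1 | T1 T2 | c
  C -> T0 T0
  T0 -> c
  T1 -> a
  T2 -> b

CYK table (by increasing span) — only the sub-triangle for w[0..1]:
  [0..0]={A,T1}  "a"  orig:{A}
  [1..1]={T2}  "b"  orig:{}
  [0..1]={B}  "ab"

Original NTs in T[0,1] deriving "ab": ["B"]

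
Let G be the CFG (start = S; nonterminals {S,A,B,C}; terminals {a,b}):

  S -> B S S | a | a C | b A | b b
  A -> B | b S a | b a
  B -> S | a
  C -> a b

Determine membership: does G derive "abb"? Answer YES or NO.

CNF form of G:
  S -> B X5 | T0 C | T1 A | T1 T1 | a
  A -> B X2 | T0 C | T1 A | T1 T0 | T1 T1 | T1 X3 | a
  B -> B X4 | T0 C | T1 A | T1 T1 | a
  C -> T0 T1
  T0 -> a
  T1 -> b
  X2 -> S S
  X3 -> S T0
  X4 -> S S
  X5 -> S S

CYK table (by increasing span):
  cell(0,0) a: {A,B,S,T0}  orig:{A,B,S}
  cell(1,1) b: {T1}  orig:{}
  cell(2,2) b: {T1}  orig:{}
  cell(0,1) ab: {C}
  cell(1,2) bb: {A,B,S}
  cell(0,2) abb: {X2,X4,X5}  orig:{}

S ∉ T[0,2] ⇒ NO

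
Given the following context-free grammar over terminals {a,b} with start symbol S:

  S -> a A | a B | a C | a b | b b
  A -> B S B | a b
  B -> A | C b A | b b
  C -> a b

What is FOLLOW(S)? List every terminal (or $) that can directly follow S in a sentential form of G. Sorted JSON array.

FIRST sets, iterate to fixpoint:
round 1:
  A via A→a b: +{a}
  B via B→A: +{a}
  B via B→b b: +{b}
  C via C→a b: +{a}
  S via S→a A: +{a}
  S via S→b b: +{b}
  FIRST(S)={a,b}  FIRST(A)={a}  FIRST(B)={a,b}  FIRST(C)={a}
round 2:
  A via A→B S B: +{b}
  FIRST(S)={a,b}  FIRST(A)={a,b}  FIRST(B)={a,b}  FIRST(C)={a}
round 3: (stable)
  FIRST(S)={a,b}  FIRST(A)={a,b}  FIRST(B)={a,b}  FIRST(C)={a}

FOLLOW iteration:
initialize: $ ∈ FOLLOW(S)
iter 1:
  A→B S B: FOLLOW(B) ⊇ FIRST(S) = {a,b}; new: +{a,b}
  A→B S B: FOLLOW(S) ⊇ FIRST(B) = {a,b}; new: +{a,b}
  B→A: FOLLOW(A) ⊇ FOLLOW(B) ⊇ {a,b}; new: +{a,b}
  B→C b A: FOLLOW(C) ⊇ FIRST(b) = {b}; new: +{b}
  S→a A: FOLLOW(A) ⊇ FOLLOW(S) ⊇ {$,a,b}; new: +{$}
  S→a B: FOLLOW(B) ⊇ FOLLOW(S) ⊇ {$,a,b}; new: +{$}
  S→a C: FOLLOW(C) ⊇ FOLLOW(S) ⊇ {$,a,b}; new: +{$,a}
  S: {$,a,b}  A: {$,a,b}  B: {$,a,b}  C: {$,a,b}
iter 2: (no change)
  S: {$,a,b}  A: {$,a,b}  B: {$,a,b}  C: {$,a,b}

FOLLOW(S) = ["$", "a", "b"]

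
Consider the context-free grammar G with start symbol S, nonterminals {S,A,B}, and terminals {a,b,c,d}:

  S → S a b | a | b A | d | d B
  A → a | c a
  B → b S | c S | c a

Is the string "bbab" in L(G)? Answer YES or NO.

Convert to CNF:
  S -> S X4 | T2 A | T3 B | a | d
  A -> T0 T1 | a
  B -> T0 S | T0 T1 | T2 S
  T0 -> c
  T1 -> a
  T2 -> b
  T3 -> d
  X4 -> T1 T2

CYK fill:
  cell(0,0) b: {T2}  orig:{}
  cell(1,1) b: {T2}  orig:{}
  cell(2,2) a: {A,S,T1}  orig:{A,S}
  cell(3,3) b: {T2}  orig:{}
  cell(0,1) bb: ∅
  cell(1,2) ba: {B,S}
  cell(2,3) ab: {X4}  orig:{}
  cell(0,2) bba: {B}
  cell(1,3) bab: ∅
  cell(0,3) bbab: ∅

S ∉ T[0,3] ⇒ NO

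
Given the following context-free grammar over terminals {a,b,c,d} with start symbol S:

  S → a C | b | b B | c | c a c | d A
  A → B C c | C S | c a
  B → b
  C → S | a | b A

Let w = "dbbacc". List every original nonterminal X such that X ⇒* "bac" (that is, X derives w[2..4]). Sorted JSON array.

CNF form of G:
  S -> T0 X6 | T1 C | T2 B | T3 A | b | c
  A -> B X4 | C S | T0 T1
  B -> b
  C -> T0 X5 | T1 C | T2 A | T2 B | T3 A | a | b | c
  T0 -> c
  T1 -> a
  T2 -> b
  T3 -> d
  X4 -> C T0
  X5 -> T1 T0
  X6 -> T1 T0

Fill CYK table bottom-up — only the sub-triangle for w[2..4]:
  [2..2]={B,C,S,T2}  "b"  orig:{B,C,S}
  [3..3]={C,T1}  "a"  orig:{C}
  [4..4]={C,S,T0}  "c"  orig:{C,S}
  [2..3]=∅  "ba"
  [3..4]={A,C,S,X4,X5,X6}  "ac"  orig:{A,C,S}
  [2..4]={A,C}  "bac"

Original NTs in T[2,4] deriving "bac": ["A", "C"]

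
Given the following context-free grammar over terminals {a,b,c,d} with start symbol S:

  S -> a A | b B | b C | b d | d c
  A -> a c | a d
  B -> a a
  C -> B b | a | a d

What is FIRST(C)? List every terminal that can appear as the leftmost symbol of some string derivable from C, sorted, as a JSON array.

FIRST iteration:
pass 1:
  A via A→a c: +{a}
  B via B→a a: +{a}
  C via C→B b: +{a}
  S via S→a A: +{a}
  S via S→b B: +{b}
  S via S→d c: +{d}
  FIRST(S)={a,b,d}  FIRST(A)={a}  FIRST(B)={a}  FIRST(C)={a}
pass 2: (no change)
  FIRST(S)={a,b,d}  FIRST(A)={a}  FIRST(B)={a}  FIRST(C)={a}

FIRST(C) = ["a"]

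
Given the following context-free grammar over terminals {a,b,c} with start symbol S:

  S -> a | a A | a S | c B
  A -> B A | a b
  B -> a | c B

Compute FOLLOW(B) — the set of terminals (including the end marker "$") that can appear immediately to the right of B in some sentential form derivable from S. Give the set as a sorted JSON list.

Compute FIRST by fixpoint:
pass 1:
  A via A→a b: +{a}
  B via B→a: +{a}
  B via B→c B: +{c}
  S via S→a: +{a}
  S via S→c B: +{c}
  S: {a,c}  A: {a}  B: {a,c}
pass 2:
  A via A→B A: +{c}
  S: {a,c}  A: {a,c}  B: {a,c}
pass 3: done
  S: {a,c}  A: {a,c}  B: {a,c}

FOLLOW iteration:
FOLLOW(S) := {$}
[1]
  A→B A: FOLLOW(B) ⊇ FIRST(A) = {a,c}; new: +{a,c}
  S→a A: FOLLOW(A) ⊇ FOLLOW(S) ⊇ {$}; new: +{$}
  S→c B: FOLLOW(B) ⊇ FOLLOW(S) ⊇ {$}; new: +{$}
  S: {$}  A: {$}  B: {$,a,c}
[2] (no change)
  S: {$}  A: {$}  B: {$,a,c}

FOLLOW(B) = ["$", "a", "c"]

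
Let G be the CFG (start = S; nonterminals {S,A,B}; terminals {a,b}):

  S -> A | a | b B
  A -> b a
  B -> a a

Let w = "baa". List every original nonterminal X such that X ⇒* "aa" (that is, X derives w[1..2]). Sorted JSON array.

Convert to CNF:
  S -> T0 B | T0 T1 | a
  A -> T0 T1
  B -> T1 T1
  T0 -> b
  T1 -> a

CYK table (by increasing span) (cells [i..j] with 1 ≤ i ≤ j ≤ 2 only):
  cell(1,1) a: {S,T1}  orig:{S}
  cell(2,2) a: {S,T1}  orig:{S}
  cell(1,2) aa: {B}

Original NTs in T[1,2] deriving "aa": ["B"]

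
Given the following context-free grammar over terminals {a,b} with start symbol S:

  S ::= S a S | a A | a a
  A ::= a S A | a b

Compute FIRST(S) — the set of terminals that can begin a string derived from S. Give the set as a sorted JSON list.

FIRST iteration:
round 1:
  A via A→a S A: +{a}
  S via S→a A: +{a}
  S: {a}  A: {a}
round 2: done
  S: {a}  A: {a}

FIRST(S) = ["a"]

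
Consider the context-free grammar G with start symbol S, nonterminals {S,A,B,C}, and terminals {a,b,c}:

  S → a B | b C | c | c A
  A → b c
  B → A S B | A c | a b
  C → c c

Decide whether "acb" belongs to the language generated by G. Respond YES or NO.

Convert to CNF:
  S -> T0 C | T1 A | T2 B | c
  A -> T0 T1
  B -> A T1 | A X3 | T2 T0
  C -> T1 T1
  T0 -> b
  T1 -> c
  T2 -> a
  X3 -> S B

Fill CYK table bottom-up:
  [0..0]={T2}  "a"  orig:{}
  [1..1]={S,T1}  "c"  orig:{S}
  [2..2]={T0}  "b"  orig:{}
  [0..1]=∅  "ac"
  [1..2]=∅  "cb"
  [0..2]=∅  "acb"

S ∉ T[0,2] ⇒ NO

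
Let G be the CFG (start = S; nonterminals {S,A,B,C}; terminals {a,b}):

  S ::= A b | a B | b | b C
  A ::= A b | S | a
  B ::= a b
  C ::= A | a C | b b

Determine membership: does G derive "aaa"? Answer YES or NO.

CNF form of G:
  S -> A T0 | T0 C | T1 B | b
  A -> A T0 | T0 C | T1 B | a | b
  B -> T1 T0
  C -> A T0 | T0 C | T0 T0 | T1 B | T1 C | a | b
  T0 -> b
  T1 -> a

CYK table (by increasing span):
  cell(0,0) a: {A,C,T1}  orig:{A,C}
  cell(1,1) a: {A,C,T1}  orig:{A,C}
  cell(2,2) a: {A,C,T1}  orig:{A,C}
  cell(0,1) aa: {C}
  cell(1,2) aa: {C}
  cell(0,2) aaa: {C}

S ∉ T[0,2] ⇒ NO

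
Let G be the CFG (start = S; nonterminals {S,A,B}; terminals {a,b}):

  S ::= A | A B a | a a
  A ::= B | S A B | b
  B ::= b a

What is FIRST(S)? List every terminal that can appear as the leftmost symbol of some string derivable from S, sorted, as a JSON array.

Compute FIRST by fixpoint:
[1]
  A via A→b: +{b}
  B via B→b a: +{b}
  S via S→A: +{b}
  S via S→a a: +{a}
  FIRST[S]={a,b}  FIRST[A]={b}  FIRST[B]={b}
[2]
  A via A→S A B: +{a}
  FIRST[S]={a,b}  FIRST[A]={a,b}  FIRST[B]={b}
[3] done
  FIRST[S]={a,b}  FIRST[A]={a,b}  FIRST[B]={b}

FIRST(S) = ["a", "b"]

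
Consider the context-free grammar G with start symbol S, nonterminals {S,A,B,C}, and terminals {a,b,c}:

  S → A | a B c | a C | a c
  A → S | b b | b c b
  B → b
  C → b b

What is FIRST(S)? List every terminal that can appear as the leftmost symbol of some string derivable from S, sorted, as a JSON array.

FIRST sets, iterate to fixpoint:
iter 1:
  A via A→b b: +{b}
  B via B→b: +{b}
  C via C→b b: +{b}
  S via S→A: +{b}
  S via S→a B c: +{a}
  FIRST(S)={a,b}  FIRST(A)={b}  FIRST(B)={b}  FIRST(C)={b}
iter 2:
  A via A→S: +{a}
  FIRST(S)={a,b}  FIRST(A)={a,b}  FIRST(B)={b}  FIRST(C)={b}
iter 3: — fixpoint
  FIRST(S)={a,b}  FIRST(A)={a,b}  FIRST(B)={b}  FIRST(C)={b}

FIRST(S) = ["a", "b"]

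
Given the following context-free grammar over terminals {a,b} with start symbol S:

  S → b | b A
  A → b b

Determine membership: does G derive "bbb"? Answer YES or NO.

Convert to CNF:
  S -> T0 A | b
  A -> T0 T0
  T0 -> b

Fill CYK table bottom-up:
  cell(0,0) b: {S,T0}  orig:{S}
  cell(1,1) b: {S,T0}  orig:{S}
  cell(2,2) b: {S,T0}  orig:{S}
  cell(0,1) bb: {A}
  cell(1,2) bb: {A}
  cell(0,2) bbb: {S}

S ∈ T[0,2] ⇒ YES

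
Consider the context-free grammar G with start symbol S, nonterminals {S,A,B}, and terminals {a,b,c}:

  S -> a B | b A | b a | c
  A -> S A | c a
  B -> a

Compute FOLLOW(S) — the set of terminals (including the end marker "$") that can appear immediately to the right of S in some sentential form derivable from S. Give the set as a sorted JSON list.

Compute FIRST by fixpoint:
round 1:
  A via A→c a: +{c}
  B via B→a: +{a}
  S via S→a B: +{a}
  S via S→b A: +{b}
  S via S→c: +{c}
  FIRST(S)={a,b,c}  FIRST(A)={c}  FIRST(B)={a}
round 2:
  A via A→S A: +{a,b}
  FIRST(S)={a,b,c}  FIRST(A)={a,b,c}  FIRST(B)={a}
round 3: (stable)
  FIRST(S)={a,b,c}  FIRST(A)={a,b,c}  FIRST(B)={a}

Compute FOLLOW by fixpoint:
initialize: $ ∈ FOLLOW(S)
round 1:
  A→S A: FOLLOW(S) ⊇ FIRST(A) = {a,b,c}; new: +{a,b,c}
  S→a B: FOLLOW(B) ⊇ FOLLOW(S) ⊇ {$,a,b,c}; new: +{$,a,b,c}
  S→b A: FOLLOW(A) ⊇ FOLLOW(S) ⊇ {$,a,b,c}; new: +{$,a,b,c}
  S: {$,a,b,c}  A: {$,a,b,c}  B: {$,a,b,c}
round 2: (stable)
  S: {$,a,b,c}  A: {$,a,b,c}  B: {$,a,b,c}

FOLLOW(S) = ["$", "a", "b", "c"]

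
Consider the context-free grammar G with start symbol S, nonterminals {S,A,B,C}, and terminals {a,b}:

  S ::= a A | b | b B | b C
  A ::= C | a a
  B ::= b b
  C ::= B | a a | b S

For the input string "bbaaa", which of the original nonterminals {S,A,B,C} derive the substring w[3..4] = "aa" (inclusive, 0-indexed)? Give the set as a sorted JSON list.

Convert to CNF:
  S -> T0 A | T1 B | T1 C | b
  A -> T0 T0 | T1 S | T1 T1
  B -> T1 T1
  C -> T0 T0 | T1 S | T1 T1
  T0 -> a
  T1 -> b

Fill CYK table bottom-up (cells [i..j] with 3 ≤ i ≤ j ≤ 4 only):
  cell(3,3) a: {T0}  orig:{}
  cell(4,4) a: {T0}  orig:{}
  cell(3,4) aa: {A,C}

Original NTs in T[3,4] deriving "aa": ["A", "C"]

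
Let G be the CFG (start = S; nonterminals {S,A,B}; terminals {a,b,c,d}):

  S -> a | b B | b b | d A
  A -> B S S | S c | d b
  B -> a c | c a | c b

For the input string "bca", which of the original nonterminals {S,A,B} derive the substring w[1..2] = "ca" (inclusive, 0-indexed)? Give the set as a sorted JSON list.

Convert to CNF:
  S -> T1 A | T2 B | T2 T2 | a
  A -> B X4 | S T0 | T1 T2
  B -> T0 T2 | T0 T3 | T3 T0
  T0 -> c
  T1 -> d
  T2 -> b
  T3 -> a
  X4 -> S S

Fill CYK table bottom-up — only the sub-triangle for w[1..2]:
  [1..1]={T0}  "c"  orig:{}
  [2..2]={S,T3}  "a"  orig:{S}
  [1..2]={B}  "ca"

Original NTs in T[1,2] deriving "ca": ["B"]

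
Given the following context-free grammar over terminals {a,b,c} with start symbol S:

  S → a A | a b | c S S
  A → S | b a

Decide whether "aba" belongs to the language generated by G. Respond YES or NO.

Convert to CNF:
  S -> T0 A | T0 T1 | T2 X4
  A -> T0 A | T0 T1 | T1 T0 | T2 X3
  T0 -> a
  T1 -> b
  T2 -> c
  X3 -> S S
  X4 -> S S

CYK table (by increasing span):
  cell(0,0) a: {T0}  orig:{}
  cell(1,1) b: {T1}  orig:{}
  cell(2,2) a: {T0}  orig:{}
  cell(0,1) ab: {A,S}
  cell(1,2) ba: {A}
  cell(0,2) aba: {A,S}

S ∈ T[0,2] ⇒ YES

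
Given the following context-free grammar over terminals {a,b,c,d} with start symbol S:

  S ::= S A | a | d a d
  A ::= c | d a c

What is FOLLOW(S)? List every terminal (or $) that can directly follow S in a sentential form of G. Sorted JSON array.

Compute FIRST by fixpoint:
round 1:
  A via A→c: +{c}
  A via A→d a c: +{d}
  S via S→a: +{a}
  S via S→d a d: +{d}
  FIRST(S)={a,d}  FIRST(A)={c,d}
round 2: — fixpoint
  FIRST(S)={a,d}  FIRST(A)={c,d}

Compute FOLLOW by fixpoint:
initialize: $ ∈ FOLLOW(S)
[1]
  S→S A: FOLLOW(S) ⊇ FIRST(A) = {c,d}; new: +{c,d}
  S→S A: FOLLOW(A) ⊇ FOLLOW(S) ⊇ {$,c,d}; new: +{$,c,d}
  FOLLOW[S]={$,c,d}  FOLLOW[A]={$,c,d}
[2] (stable)
  FOLLOW[S]={$,c,d}  FOLLOW[A]={$,c,d}

FOLLOW(S) = ["$", "c", "d"]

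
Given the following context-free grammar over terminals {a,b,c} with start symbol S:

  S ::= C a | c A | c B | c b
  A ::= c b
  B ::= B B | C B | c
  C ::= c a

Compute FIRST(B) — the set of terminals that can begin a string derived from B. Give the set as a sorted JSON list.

Compute FIRST by fixpoint:
[1]
  A via A→c b: +{c}
  B via B→c: +{c}
  C via C→c a: +{c}
  S via S→C a: +{c}
  S: {c}  A: {c}  B: {c}  C: {c}
[2] done
  S: {c}  A: {c}  B: {c}  C: {c}

FIRST(B) = ["c"]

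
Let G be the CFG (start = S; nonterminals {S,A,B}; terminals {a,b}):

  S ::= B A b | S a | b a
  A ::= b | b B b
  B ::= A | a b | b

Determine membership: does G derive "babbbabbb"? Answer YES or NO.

Convert to CNF:
  S -> B X4 | S T1 | T0 T1
  A -> T0 X2 | b
  B -> T0 X3 | T1 T0 | b
  T0 -> b
  T1 -> a
  X2 -> B T0
  X3 -> B T0
  X4 -> A T0

CYK table (by increasing span):
  cell(0,0) b: {A,B,T0}  orig:{A,B}
  cell(1,1) a: {T1}  orig:{}
  cell(2,2) b: {A,B,T0}  orig:{A,B}
  cell(3,3) b: {A,B,T0}  orig:{A,B}
  cell(4,4) b: {A,B,T0}  orig:{A,B}
  cell(5,5) a: {T1}  orig:{}
  cell(6,6) b: {A,B,T0}  orig:{A,B}
  cell(7,7) b: {A,B,T0}  orig:{A,B}
  cell(8,8) b: {A,B,T0}  orig:{A,B}
  cell(0,1) ba: {S}
  cell(1,2) ab: {B}
  cell(2,3) bb: {X2,X3,X4}  orig:{}
  cell(3,4) bb: {X2,X3,X4}  orig:{}
  cell(4,5) ba: {S}
  cell(5,6) ab: {B}
  cell(6,7) bb: {X2,X3,X4}  orig:{}
  cell(7,8) bb: {X2,X3,X4}  orig:{}
  cell(0,2) bab: ∅
  cell(1,3) abb: {X2,X3}  orig:{}
  cell(2,4) bbb: {A,B,S}
  cell(3,5) bba: ∅
  cell(4,6) bab: ∅
  cell(5,7) abb: {X2,X3}  orig:{}
  cell(6,8) bbb: {A,B,S}
  cell(0,3) babb: {A,B}
  cell(1,4) abbb: {S}
  cell(2,5) bbba: {S}
  cell(3,6) bbab: ∅
  cell(4,7) babb: {A,B}
  cell(5,8) abbb: {S}
  cell(0,4) babbb: {X2,X3,X4}  orig:{}
  cell(1,5) abbba: {S}
  cell(2,6) bbbab: ∅
  cell(3,7) bbabb: ∅
  cell(4,8) babbb: {X2,X3,X4}  orig:{}
  cell(0,5) babbba: ∅
  cell(1,6) abbbab: ∅
  cell(2,7) bbbabb: ∅
  cell(3,8) bbabbb: {A,B,S}
  cell(0,6) babbbab: ∅
  cell(1,7) abbbabb: ∅
  cell(2,8) bbbabbb: ∅
  cell(0,7) babbbabb: ∅
  cell(1,8) abbbabbb: ∅
  cell(0,8) babbbabbb: {S}

S ∈ T[0,8] ⇒ YES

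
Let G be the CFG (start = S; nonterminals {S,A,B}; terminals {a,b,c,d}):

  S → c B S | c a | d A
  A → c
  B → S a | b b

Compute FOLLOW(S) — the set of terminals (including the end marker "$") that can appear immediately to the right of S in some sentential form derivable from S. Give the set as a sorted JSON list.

FIRST iteration:
pass 1:
  A via A→c: +{c}
  B via B→b b: +{b}
  S via S→c B S: +{c}
  S via S→d A: +{d}
  FIRST(S)={c,d}  FIRST(A)={c}  FIRST(B)={b}
pass 2:
  B via B→S a: +{c,d}
  FIRST(S)={c,d}  FIRST(A)={c}  FIRST(B)={b,c,d}
pass 3: (stable)
  FIRST(S)={c,d}  FIRST(A)={c}  FIRST(B)={b,c,d}

FOLLOW iteration:
initialize: $ ∈ FOLLOW(S)
[1]
  B→S a: FOLLOW(S) ⊇ FIRST(a) = {a}; new: +{a}
  S→c B S: FOLLOW(B) ⊇ FIRST(S) = {c,d}; new: +{c,d}
  S→d A: FOLLOW(A) ⊇ FOLLOW(S) ⊇ {$,a}; new: +{$,a}
  FOLLOW(S)={$,a}  FOLLOW(A)={$,a}  FOLLOW(B)={c,d}
[2] done
  FOLLOW(S)={$,a}  FOLLOW(A)={$,a}  FOLLOW(B)={c,d}

FOLLOW(S) = ["$", "a"]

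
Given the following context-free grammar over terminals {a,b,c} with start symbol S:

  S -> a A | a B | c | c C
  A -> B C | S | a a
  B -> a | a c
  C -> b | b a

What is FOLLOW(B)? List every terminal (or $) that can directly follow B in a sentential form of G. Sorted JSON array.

Compute FIRST by fixpoint:
iter 1:
  A via A→a a: +{a}
  B via B→a: +{a}
  C via C→b: +{b}
  S via S→a A: +{a}
  S via S→c: +{c}
  FIRST(S)={a,c}  FIRST(A)={a}  FIRST(B)={a}  FIRST(C)={b}
iter 2:
  A via A→S: +{c}
  FIRST(S)={a,c}  FIRST(A)={a,c}  FIRST(B)={a}  FIRST(C)={b}
iter 3: done
  FIRST(S)={a,c}  FIRST(A)={a,c}  FIRST(B)={a}  FIRST(C)={b}

Compute FOLLOW by fixpoint:
seed FOLLOW(S) with $
pass 1:
  A→B C: FOLLOW(B) ⊇ FIRST(C) = {b}; new: +{b}
  S→a A: FOLLOW(A) ⊇ FOLLOW(S) ⊇ {$}; new: +{$}
  S→a B: FOLLOW(B) ⊇ FOLLOW(S) ⊇ {$}; new: +{$}
  S→c C: FOLLOW(C) ⊇ FOLLOW(S) ⊇ {$}; new: +{$}
  FOLLOW(S)={$}  FOLLOW(A)={$}  FOLLOW(B)={$,b}  FOLLOW(C)={$}
pass 2: — fixpoint
  FOLLOW(S)={$}  FOLLOW(A)={$}  FOLLOW(B)={$,b}  FOLLOW(C)={$}

FOLLOW(B) = ["$", "b"]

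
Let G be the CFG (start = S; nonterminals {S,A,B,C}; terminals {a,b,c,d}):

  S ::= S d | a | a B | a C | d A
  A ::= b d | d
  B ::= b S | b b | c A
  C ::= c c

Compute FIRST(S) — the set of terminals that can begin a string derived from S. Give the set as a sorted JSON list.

FIRST sets, iterate to fixpoint:
round 1:
  A via A→b d: +{b}
  A via A→d: +{d}
  B via B→b S: +{b}
  B via B→c A: +{c}
  C via C→c c: +{c}
  S via S→a: +{a}
  S via S→d A: +{d}
  S: {a,d}  A: {b,d}  B: {b,c}  C: {c}
round 2: (stable)
  S: {a,d}  A: {b,d}  B: {b,c}  C: {c}

FIRST(S) = ["a", "d"]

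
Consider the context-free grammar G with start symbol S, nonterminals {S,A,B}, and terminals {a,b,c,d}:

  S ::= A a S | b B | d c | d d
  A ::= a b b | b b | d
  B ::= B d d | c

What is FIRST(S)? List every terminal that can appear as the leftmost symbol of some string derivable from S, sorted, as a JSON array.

FIRST sets, iterate to fixpoint:
round 1:
  A via A→a b b: +{a}
  A via A→b b: +{b}
  A via A→d: +{d}
  B via B→c: +{c}
  S via S→A a S: +{a,b,d}
  FIRST(S)={a,b,d}  FIRST(A)={a,b,d}  FIRST(B)={c}
round 2: (no change)
  FIRST(S)={a,b,d}  FIRST(A)={a,b,d}  FIRST(B)={c}

FIRST(S) = ["a", "b", "d"]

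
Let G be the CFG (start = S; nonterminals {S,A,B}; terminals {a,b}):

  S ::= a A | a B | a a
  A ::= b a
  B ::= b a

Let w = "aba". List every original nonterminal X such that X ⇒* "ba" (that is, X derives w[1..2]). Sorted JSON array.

Convert to CNF:
  S -> T1 A | T1 B | T1 T1
  A -> T0 T1
  B -> T0 T1
  T0 -> b
  T1 -> a

Fill CYK table bottom-up (cells [i..j] with 1 ≤ i ≤ j ≤ 2 only):
  T[1,1] 'b' = {T0}  orig:{}
  T[2,2] 'a' = {T1}  orig:{}
  T[1,2] 'ba' = {A,B}

Original NTs in T[1,2] deriving "ba": ["A", "B"]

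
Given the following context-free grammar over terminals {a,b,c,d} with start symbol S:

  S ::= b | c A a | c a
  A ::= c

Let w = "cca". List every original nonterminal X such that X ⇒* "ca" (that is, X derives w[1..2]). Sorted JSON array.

Convert to CNF:
  S -> T0 T1 | T0 X2 | b
  A -> c
  T0 -> c
  T1 -> a
  X2 -> A T1

Fill CYK table bottom-up, restricted to cells inside w[1..2]:
  [1..1]={A,T0}  "c"  orig:{A}
  [2..2]={T1}  "a"  orig:{}
  [1..2]={S,X2}  "ca"  orig:{S}

Original NTs in T[1,2] deriving "ca": ["S"]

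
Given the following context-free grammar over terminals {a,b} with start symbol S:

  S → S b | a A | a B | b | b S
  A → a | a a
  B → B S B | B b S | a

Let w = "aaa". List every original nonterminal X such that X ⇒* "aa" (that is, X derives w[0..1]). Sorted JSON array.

Convert to CNF:
  S -> S T1 | T0 A | T0 B | T1 S | b
  A -> T0 T0 | a
  B -> B X2 | B X3 | a
  T0 -> a
  T1 -> b
  X2 -> S B
  X3 -> T1 S

CYK table (by increasing span) — only the sub-triangle for w[0..1]:
  [0..0]={A,B,T0}  "a"  orig:{A,B}
  [1..1]={A,B,T0}  "a"  orig:{A,B}
  [0..1]={A,S}  "aa"

Original NTs in T[0,1] deriving "aa": ["A", "S"]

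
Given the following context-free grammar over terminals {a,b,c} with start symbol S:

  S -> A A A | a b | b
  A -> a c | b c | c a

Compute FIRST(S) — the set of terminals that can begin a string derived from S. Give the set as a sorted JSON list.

FIRST sets, iterate to fixpoint:
round 1:
  A via A→a c: +{a}
  A via A→b c: +{b}
  A via A→c a: +{c}
  S via S→A A A: +{a,b,c}
  FIRST[S]={a,b,c}  FIRST[A]={a,b,c}
round 2: (stable)
  FIRST[S]={a,b,c}  FIRST[A]={a,b,c}

FIRST(S) = ["a", "b", "c"]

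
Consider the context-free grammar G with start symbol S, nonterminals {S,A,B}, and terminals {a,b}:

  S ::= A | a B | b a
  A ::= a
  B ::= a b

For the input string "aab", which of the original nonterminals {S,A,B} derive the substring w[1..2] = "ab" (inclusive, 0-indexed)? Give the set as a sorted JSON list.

Convert to CNF:
  S -> T0 B | T1 T0 | a
  A -> a
  B -> T0 T1
  T0 -> a
  T1 -> b

CYK fill — only the sub-triangle for w[1..2]:
  [1..1]={A,S,T0}  "a"  orig:{A,S}
  [2..2]={T1}  "b"  orig:{}
  [1..2]={B}  "ab"

Original NTs in T[1,2] deriving "ab": ["B"]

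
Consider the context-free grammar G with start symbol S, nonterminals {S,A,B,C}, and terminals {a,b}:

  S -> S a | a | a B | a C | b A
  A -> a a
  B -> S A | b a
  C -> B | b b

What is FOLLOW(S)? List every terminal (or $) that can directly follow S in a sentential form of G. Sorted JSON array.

Compute FIRST by fixpoint:
pass 1:
  A via A→a a: +{a}
  B via B→b a: +{b}
  C via C→B: +{b}
  S via S→a: +{a}
  S via S→b A: +{b}
  FIRST[S]={a,b}  FIRST[A]={a}  FIRST[B]={b}  FIRST[C]={b}
pass 2:
  B via B→S A: +{a}
  C via C→B: +{a}
  FIRST[S]={a,b}  FIRST[A]={a}  FIRST[B]={a,b}  FIRST[C]={a,b}
pass 3: (no change)
  FIRST[S]={a,b}  FIRST[A]={a}  FIRST[B]={a,b}  FIRST[C]={a,b}

FOLLOW sets:
initialize: $ ∈ FOLLOW(S)
pass 1:
  B→S A: FOLLOW(S) ⊇ FIRST(A) = {a}; new: +{a}
  S→a B: FOLLOW(B) ⊇ FOLLOW(S) ⊇ {$,a}; new: +{$,a}
  S→a C: FOLLOW(C) ⊇ FOLLOW(S) ⊇ {$,a}; new: +{$,a}
  S→b A: FOLLOW(A) ⊇ FOLLOW(S) ⊇ {$,a}; new: +{$,a}
  FOLLOW(S)={$,a}  FOLLOW(A)={$,a}  FOLLOW(B)={$,a}  FOLLOW(C)={$,a}
pass 2: done
  FOLLOW(S)={$,a}  FOLLOW(A)={$,a}  FOLLOW(B)={$,a}  FOLLOW(C)={$,a}

FOLLOW(S) = ["$", "a"]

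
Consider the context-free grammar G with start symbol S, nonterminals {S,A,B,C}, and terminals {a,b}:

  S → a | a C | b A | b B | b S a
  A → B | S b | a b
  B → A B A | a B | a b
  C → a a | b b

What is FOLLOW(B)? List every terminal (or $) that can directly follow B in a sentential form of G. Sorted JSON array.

FIRST iteration:
round 1:
  A via A→a b: +{a}
  B via B→A B A: +{a}
  C via C→a a: +{a}
  C via C→b b: +{b}
  S via S→a: +{a}
  S via S→b A: +{b}
  S: {a,b}  A: {a}  B: {a}  C: {a,b}
round 2:
  A via A→S b: +{b}
  B via B→A B A: +{b}
  S: {a,b}  A: {a,b}  B: {a,b}  C: {a,b}
round 3: done
  S: {a,b}  A: {a,b}  B: {a,b}  C: {a,b}

FOLLOW iteration:
seed FOLLOW(S) with $
[1]
  A→S b: FOLLOW(S) ⊇ FIRST(b) = {b}; new: +{b}
  B→A B A: FOLLOW(A) ⊇ FIRST(B) = {a,b}; new: +{a,b}
  B→A B A: FOLLOW(B) ⊇ FIRST(A) = {a,b}; new: +{a,b}
  S→a C: FOLLOW(C) ⊇ FOLLOW(S) ⊇ {$,b}; new: +{$,b}
  S→b A: FOLLOW(A) ⊇ FOLLOW(S) ⊇ {$,b}; new: +{$}
  S→b B: FOLLOW(B) ⊇ FOLLOW(S) ⊇ {$,b}; new: +{$}
  S→b S a: FOLLOW(S) ⊇ FIRST(a) = {a}; new: +{a}
  FOLLOW(S)={$,a,b}  FOLLOW(A)={$,a,b}  FOLLOW(B)={$,a,b}  FOLLOW(C)={$,b}
[2]
  S→a C: FOLLOW(C) ⊇ FOLLOW(S) ⊇ {$,a,b}; new: +{a}
  FOLLOW(S)={$,a,b}  FOLLOW(A)={$,a,b}  FOLLOW(B)={$,a,b}  FOLLOW(C)={$,a,b}
[3] (stable)
  FOLLOW(S)={$,a,b}  FOLLOW(A)={$,a,b}  FOLLOW(B)={$,a,b}  FOLLOW(C)={$,a,b}

FOLLOW(B) = ["$", "a", "b"]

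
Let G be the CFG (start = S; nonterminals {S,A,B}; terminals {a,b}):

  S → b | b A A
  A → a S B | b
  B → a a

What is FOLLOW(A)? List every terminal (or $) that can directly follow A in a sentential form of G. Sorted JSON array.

FIRST sets, iterate to fixpoint:
[1]
  A via A→a S B: +{a}
  A via A→b: +{b}
  B via B→a a: +{a}
  S via S→b: +{b}
  S: {b}  A: {a,b}  B: {a}
[2] — fixpoint
  S: {b}  A: {a,b}  B: {a}

Compute FOLLOW by fixpoint:
FOLLOW(S) := {$}
pass 1:
  A→a S B: FOLLOW(S) ⊇ FIRST(B) = {a}; new: +{a}
  S→b A A: FOLLOW(A) ⊇ FIRST(A) = {a,b}; new: +{a,b}
  S→b A A: FOLLOW(A) ⊇ FOLLOW(S) ⊇ {$,a}; new: +{$}
  S: {$,a}  A: {$,a,b}  B: {}
pass 2:
  A→a S B: FOLLOW(B) ⊇ FOLLOW(A) ⊇ {$,a,b}; new: +{$,a,b}
  S: {$,a}  A: {$,a,b}  B: {$,a,b}
pass 3: — fixpoint
  S: {$,a}  A: {$,a,b}  B: {$,a,b}

FOLLOW(A) = ["$", "a", "b"]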